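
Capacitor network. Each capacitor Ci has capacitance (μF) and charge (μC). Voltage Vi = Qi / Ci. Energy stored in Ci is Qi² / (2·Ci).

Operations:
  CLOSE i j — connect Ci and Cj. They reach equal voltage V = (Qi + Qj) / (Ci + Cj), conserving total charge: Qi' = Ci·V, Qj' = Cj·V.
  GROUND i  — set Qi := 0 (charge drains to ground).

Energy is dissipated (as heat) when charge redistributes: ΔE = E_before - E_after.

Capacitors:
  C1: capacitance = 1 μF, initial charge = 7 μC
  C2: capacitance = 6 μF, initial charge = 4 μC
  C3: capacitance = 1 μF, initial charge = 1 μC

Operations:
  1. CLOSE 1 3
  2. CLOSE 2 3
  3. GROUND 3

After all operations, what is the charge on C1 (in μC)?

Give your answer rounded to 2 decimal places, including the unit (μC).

Initial: C1(1μF, Q=7μC, V=7.00V), C2(6μF, Q=4μC, V=0.67V), C3(1μF, Q=1μC, V=1.00V)
Op 1: CLOSE 1-3: Q_total=8.00, C_total=2.00, V=4.00; Q1=4.00, Q3=4.00; dissipated=9.000
Op 2: CLOSE 2-3: Q_total=8.00, C_total=7.00, V=1.14; Q2=6.86, Q3=1.14; dissipated=4.762
Op 3: GROUND 3: Q3=0; energy lost=0.653
Final charges: Q1=4.00, Q2=6.86, Q3=0.00

Answer: 4.00 μC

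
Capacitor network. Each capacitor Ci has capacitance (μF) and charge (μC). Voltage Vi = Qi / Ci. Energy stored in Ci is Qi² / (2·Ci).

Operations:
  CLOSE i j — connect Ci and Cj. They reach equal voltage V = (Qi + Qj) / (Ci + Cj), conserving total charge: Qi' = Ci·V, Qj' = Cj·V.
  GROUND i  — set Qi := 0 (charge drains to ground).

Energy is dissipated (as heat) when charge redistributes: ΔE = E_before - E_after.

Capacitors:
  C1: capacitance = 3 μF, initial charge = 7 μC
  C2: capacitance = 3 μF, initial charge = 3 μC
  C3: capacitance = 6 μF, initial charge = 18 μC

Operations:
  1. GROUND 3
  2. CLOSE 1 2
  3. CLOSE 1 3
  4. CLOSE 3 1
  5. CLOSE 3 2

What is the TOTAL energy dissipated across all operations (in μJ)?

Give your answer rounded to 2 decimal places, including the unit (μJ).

Initial: C1(3μF, Q=7μC, V=2.33V), C2(3μF, Q=3μC, V=1.00V), C3(6μF, Q=18μC, V=3.00V)
Op 1: GROUND 3: Q3=0; energy lost=27.000
Op 2: CLOSE 1-2: Q_total=10.00, C_total=6.00, V=1.67; Q1=5.00, Q2=5.00; dissipated=1.333
Op 3: CLOSE 1-3: Q_total=5.00, C_total=9.00, V=0.56; Q1=1.67, Q3=3.33; dissipated=2.778
Op 4: CLOSE 3-1: Q_total=5.00, C_total=9.00, V=0.56; Q3=3.33, Q1=1.67; dissipated=0.000
Op 5: CLOSE 3-2: Q_total=8.33, C_total=9.00, V=0.93; Q3=5.56, Q2=2.78; dissipated=1.235
Total dissipated: 32.346 μJ

Answer: 32.35 μJ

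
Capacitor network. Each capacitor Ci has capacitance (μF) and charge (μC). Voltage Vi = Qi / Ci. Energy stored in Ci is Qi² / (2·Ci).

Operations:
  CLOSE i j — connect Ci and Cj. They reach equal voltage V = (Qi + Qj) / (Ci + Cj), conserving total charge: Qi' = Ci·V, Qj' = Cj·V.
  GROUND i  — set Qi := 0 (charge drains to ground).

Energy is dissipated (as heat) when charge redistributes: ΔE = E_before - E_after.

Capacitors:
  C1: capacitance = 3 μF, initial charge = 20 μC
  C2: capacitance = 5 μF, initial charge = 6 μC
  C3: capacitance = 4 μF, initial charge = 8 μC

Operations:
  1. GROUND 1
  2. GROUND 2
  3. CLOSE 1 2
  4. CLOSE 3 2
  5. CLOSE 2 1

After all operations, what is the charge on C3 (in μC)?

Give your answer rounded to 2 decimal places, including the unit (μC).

Answer: 3.56 μC

Derivation:
Initial: C1(3μF, Q=20μC, V=6.67V), C2(5μF, Q=6μC, V=1.20V), C3(4μF, Q=8μC, V=2.00V)
Op 1: GROUND 1: Q1=0; energy lost=66.667
Op 2: GROUND 2: Q2=0; energy lost=3.600
Op 3: CLOSE 1-2: Q_total=0.00, C_total=8.00, V=0.00; Q1=0.00, Q2=0.00; dissipated=0.000
Op 4: CLOSE 3-2: Q_total=8.00, C_total=9.00, V=0.89; Q3=3.56, Q2=4.44; dissipated=4.444
Op 5: CLOSE 2-1: Q_total=4.44, C_total=8.00, V=0.56; Q2=2.78, Q1=1.67; dissipated=0.741
Final charges: Q1=1.67, Q2=2.78, Q3=3.56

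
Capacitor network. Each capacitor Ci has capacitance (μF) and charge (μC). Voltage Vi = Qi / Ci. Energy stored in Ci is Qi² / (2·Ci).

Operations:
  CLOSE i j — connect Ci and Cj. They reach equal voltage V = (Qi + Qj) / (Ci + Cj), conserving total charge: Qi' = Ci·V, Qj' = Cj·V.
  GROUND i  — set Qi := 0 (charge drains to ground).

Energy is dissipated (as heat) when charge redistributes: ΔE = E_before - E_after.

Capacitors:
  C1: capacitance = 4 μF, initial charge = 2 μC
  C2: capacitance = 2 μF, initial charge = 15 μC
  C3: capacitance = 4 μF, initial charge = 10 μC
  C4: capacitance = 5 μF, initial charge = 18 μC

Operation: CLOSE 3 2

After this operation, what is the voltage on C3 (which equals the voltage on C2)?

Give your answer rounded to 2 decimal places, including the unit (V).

Initial: C1(4μF, Q=2μC, V=0.50V), C2(2μF, Q=15μC, V=7.50V), C3(4μF, Q=10μC, V=2.50V), C4(5μF, Q=18μC, V=3.60V)
Op 1: CLOSE 3-2: Q_total=25.00, C_total=6.00, V=4.17; Q3=16.67, Q2=8.33; dissipated=16.667

Answer: 4.17 V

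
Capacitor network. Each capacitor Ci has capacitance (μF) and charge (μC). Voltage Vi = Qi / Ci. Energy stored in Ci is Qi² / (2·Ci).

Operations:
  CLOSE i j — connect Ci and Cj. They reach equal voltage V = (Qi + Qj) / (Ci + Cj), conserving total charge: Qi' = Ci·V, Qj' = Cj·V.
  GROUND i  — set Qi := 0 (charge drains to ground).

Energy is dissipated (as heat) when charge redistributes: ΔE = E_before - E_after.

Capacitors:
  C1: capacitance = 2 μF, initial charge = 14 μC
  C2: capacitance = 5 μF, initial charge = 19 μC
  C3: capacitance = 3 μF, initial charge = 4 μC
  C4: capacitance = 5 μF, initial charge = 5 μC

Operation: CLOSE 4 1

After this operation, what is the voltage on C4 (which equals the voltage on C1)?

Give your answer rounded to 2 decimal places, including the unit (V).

Initial: C1(2μF, Q=14μC, V=7.00V), C2(5μF, Q=19μC, V=3.80V), C3(3μF, Q=4μC, V=1.33V), C4(5μF, Q=5μC, V=1.00V)
Op 1: CLOSE 4-1: Q_total=19.00, C_total=7.00, V=2.71; Q4=13.57, Q1=5.43; dissipated=25.714

Answer: 2.71 V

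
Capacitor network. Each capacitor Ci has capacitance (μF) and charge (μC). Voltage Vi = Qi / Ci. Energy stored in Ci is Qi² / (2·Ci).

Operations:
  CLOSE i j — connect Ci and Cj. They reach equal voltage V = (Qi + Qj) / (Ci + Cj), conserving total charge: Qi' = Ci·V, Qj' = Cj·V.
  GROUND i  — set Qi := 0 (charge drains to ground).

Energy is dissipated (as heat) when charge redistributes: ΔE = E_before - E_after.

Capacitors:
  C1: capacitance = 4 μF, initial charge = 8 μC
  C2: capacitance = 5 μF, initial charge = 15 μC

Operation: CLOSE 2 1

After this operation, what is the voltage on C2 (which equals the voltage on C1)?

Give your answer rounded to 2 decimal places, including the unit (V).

Answer: 2.56 V

Derivation:
Initial: C1(4μF, Q=8μC, V=2.00V), C2(5μF, Q=15μC, V=3.00V)
Op 1: CLOSE 2-1: Q_total=23.00, C_total=9.00, V=2.56; Q2=12.78, Q1=10.22; dissipated=1.111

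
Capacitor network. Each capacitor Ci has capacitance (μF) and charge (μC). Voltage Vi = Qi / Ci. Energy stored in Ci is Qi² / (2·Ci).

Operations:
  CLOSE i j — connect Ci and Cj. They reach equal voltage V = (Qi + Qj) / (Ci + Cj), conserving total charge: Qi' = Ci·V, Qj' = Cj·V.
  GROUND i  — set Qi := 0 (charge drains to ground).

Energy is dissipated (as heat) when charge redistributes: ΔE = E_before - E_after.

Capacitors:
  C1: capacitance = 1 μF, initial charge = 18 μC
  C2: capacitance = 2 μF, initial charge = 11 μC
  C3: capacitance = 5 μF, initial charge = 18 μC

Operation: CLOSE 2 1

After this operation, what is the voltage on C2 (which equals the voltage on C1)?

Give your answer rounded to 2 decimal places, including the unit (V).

Initial: C1(1μF, Q=18μC, V=18.00V), C2(2μF, Q=11μC, V=5.50V), C3(5μF, Q=18μC, V=3.60V)
Op 1: CLOSE 2-1: Q_total=29.00, C_total=3.00, V=9.67; Q2=19.33, Q1=9.67; dissipated=52.083

Answer: 9.67 V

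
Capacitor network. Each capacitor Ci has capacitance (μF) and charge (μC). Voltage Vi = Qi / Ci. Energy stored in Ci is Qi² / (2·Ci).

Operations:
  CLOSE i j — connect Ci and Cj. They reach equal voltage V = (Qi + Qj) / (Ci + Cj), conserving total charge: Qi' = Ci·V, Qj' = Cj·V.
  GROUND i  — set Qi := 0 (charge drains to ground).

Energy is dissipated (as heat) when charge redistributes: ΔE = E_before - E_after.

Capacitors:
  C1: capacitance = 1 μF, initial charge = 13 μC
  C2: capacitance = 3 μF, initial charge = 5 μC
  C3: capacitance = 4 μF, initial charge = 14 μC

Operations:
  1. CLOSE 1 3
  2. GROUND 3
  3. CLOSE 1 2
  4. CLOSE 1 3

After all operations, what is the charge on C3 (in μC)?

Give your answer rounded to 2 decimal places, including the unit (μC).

Initial: C1(1μF, Q=13μC, V=13.00V), C2(3μF, Q=5μC, V=1.67V), C3(4μF, Q=14μC, V=3.50V)
Op 1: CLOSE 1-3: Q_total=27.00, C_total=5.00, V=5.40; Q1=5.40, Q3=21.60; dissipated=36.100
Op 2: GROUND 3: Q3=0; energy lost=58.320
Op 3: CLOSE 1-2: Q_total=10.40, C_total=4.00, V=2.60; Q1=2.60, Q2=7.80; dissipated=5.227
Op 4: CLOSE 1-3: Q_total=2.60, C_total=5.00, V=0.52; Q1=0.52, Q3=2.08; dissipated=2.704
Final charges: Q1=0.52, Q2=7.80, Q3=2.08

Answer: 2.08 μC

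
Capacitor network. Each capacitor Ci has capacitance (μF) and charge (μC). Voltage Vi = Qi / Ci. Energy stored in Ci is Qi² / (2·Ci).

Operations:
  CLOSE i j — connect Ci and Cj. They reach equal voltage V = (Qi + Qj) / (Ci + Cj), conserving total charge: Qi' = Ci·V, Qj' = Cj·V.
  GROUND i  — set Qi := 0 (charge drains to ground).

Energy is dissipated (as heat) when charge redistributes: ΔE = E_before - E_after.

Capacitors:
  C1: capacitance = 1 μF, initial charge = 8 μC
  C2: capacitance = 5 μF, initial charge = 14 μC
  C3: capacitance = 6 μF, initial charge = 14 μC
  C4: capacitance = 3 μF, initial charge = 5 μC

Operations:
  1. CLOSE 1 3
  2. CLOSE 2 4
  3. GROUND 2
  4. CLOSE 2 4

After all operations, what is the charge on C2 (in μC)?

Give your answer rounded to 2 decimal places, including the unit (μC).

Initial: C1(1μF, Q=8μC, V=8.00V), C2(5μF, Q=14μC, V=2.80V), C3(6μF, Q=14μC, V=2.33V), C4(3μF, Q=5μC, V=1.67V)
Op 1: CLOSE 1-3: Q_total=22.00, C_total=7.00, V=3.14; Q1=3.14, Q3=18.86; dissipated=13.762
Op 2: CLOSE 2-4: Q_total=19.00, C_total=8.00, V=2.38; Q2=11.88, Q4=7.12; dissipated=1.204
Op 3: GROUND 2: Q2=0; energy lost=14.102
Op 4: CLOSE 2-4: Q_total=7.12, C_total=8.00, V=0.89; Q2=4.45, Q4=2.67; dissipated=5.288
Final charges: Q1=3.14, Q2=4.45, Q3=18.86, Q4=2.67

Answer: 4.45 μC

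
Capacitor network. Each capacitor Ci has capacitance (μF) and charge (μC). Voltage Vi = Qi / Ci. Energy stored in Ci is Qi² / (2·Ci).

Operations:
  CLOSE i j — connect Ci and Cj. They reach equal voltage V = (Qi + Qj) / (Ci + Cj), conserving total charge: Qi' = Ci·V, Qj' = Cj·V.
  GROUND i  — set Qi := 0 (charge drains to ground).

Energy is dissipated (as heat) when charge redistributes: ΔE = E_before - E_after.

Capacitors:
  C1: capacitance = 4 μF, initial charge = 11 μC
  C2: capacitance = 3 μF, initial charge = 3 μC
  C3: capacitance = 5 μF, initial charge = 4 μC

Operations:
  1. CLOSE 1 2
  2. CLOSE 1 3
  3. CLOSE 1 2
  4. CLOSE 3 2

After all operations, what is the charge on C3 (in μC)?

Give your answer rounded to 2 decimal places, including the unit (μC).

Answer: 7.20 μC

Derivation:
Initial: C1(4μF, Q=11μC, V=2.75V), C2(3μF, Q=3μC, V=1.00V), C3(5μF, Q=4μC, V=0.80V)
Op 1: CLOSE 1-2: Q_total=14.00, C_total=7.00, V=2.00; Q1=8.00, Q2=6.00; dissipated=2.625
Op 2: CLOSE 1-3: Q_total=12.00, C_total=9.00, V=1.33; Q1=5.33, Q3=6.67; dissipated=1.600
Op 3: CLOSE 1-2: Q_total=11.33, C_total=7.00, V=1.62; Q1=6.48, Q2=4.86; dissipated=0.381
Op 4: CLOSE 3-2: Q_total=11.52, C_total=8.00, V=1.44; Q3=7.20, Q2=4.32; dissipated=0.077
Final charges: Q1=6.48, Q2=4.32, Q3=7.20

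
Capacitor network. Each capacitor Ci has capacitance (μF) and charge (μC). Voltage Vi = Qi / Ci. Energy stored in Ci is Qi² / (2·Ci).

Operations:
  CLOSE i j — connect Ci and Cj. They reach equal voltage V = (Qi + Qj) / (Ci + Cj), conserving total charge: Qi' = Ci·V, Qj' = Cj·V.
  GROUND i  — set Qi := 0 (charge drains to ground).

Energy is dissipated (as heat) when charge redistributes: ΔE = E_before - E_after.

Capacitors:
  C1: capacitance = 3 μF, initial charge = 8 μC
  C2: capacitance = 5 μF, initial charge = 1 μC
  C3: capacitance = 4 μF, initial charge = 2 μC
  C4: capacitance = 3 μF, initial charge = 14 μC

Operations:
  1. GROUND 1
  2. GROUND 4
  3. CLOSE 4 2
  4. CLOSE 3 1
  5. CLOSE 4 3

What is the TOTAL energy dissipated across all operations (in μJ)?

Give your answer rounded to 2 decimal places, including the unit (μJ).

Initial: C1(3μF, Q=8μC, V=2.67V), C2(5μF, Q=1μC, V=0.20V), C3(4μF, Q=2μC, V=0.50V), C4(3μF, Q=14μC, V=4.67V)
Op 1: GROUND 1: Q1=0; energy lost=10.667
Op 2: GROUND 4: Q4=0; energy lost=32.667
Op 3: CLOSE 4-2: Q_total=1.00, C_total=8.00, V=0.12; Q4=0.38, Q2=0.62; dissipated=0.037
Op 4: CLOSE 3-1: Q_total=2.00, C_total=7.00, V=0.29; Q3=1.14, Q1=0.86; dissipated=0.214
Op 5: CLOSE 4-3: Q_total=1.52, C_total=7.00, V=0.22; Q4=0.65, Q3=0.87; dissipated=0.022
Total dissipated: 43.607 μJ

Answer: 43.61 μJ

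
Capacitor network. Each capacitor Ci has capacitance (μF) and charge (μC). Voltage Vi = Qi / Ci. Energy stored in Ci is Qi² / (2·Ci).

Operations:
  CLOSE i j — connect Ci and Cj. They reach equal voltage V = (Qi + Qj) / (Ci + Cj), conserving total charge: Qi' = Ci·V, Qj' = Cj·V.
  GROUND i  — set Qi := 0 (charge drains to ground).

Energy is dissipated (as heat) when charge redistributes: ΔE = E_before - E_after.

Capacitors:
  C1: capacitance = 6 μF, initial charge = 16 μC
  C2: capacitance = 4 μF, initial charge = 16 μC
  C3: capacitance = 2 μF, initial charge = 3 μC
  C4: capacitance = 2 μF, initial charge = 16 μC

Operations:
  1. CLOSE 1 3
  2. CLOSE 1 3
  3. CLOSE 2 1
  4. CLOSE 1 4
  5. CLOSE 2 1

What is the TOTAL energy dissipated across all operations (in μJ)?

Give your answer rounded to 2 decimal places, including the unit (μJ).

Answer: 24.61 μJ

Derivation:
Initial: C1(6μF, Q=16μC, V=2.67V), C2(4μF, Q=16μC, V=4.00V), C3(2μF, Q=3μC, V=1.50V), C4(2μF, Q=16μC, V=8.00V)
Op 1: CLOSE 1-3: Q_total=19.00, C_total=8.00, V=2.38; Q1=14.25, Q3=4.75; dissipated=1.021
Op 2: CLOSE 1-3: Q_total=19.00, C_total=8.00, V=2.38; Q1=14.25, Q3=4.75; dissipated=0.000
Op 3: CLOSE 2-1: Q_total=30.25, C_total=10.00, V=3.02; Q2=12.10, Q1=18.15; dissipated=3.169
Op 4: CLOSE 1-4: Q_total=34.15, C_total=8.00, V=4.27; Q1=25.61, Q4=8.54; dissipated=18.563
Op 5: CLOSE 2-1: Q_total=37.71, C_total=10.00, V=3.77; Q2=15.09, Q1=22.63; dissipated=1.856
Total dissipated: 24.609 μJ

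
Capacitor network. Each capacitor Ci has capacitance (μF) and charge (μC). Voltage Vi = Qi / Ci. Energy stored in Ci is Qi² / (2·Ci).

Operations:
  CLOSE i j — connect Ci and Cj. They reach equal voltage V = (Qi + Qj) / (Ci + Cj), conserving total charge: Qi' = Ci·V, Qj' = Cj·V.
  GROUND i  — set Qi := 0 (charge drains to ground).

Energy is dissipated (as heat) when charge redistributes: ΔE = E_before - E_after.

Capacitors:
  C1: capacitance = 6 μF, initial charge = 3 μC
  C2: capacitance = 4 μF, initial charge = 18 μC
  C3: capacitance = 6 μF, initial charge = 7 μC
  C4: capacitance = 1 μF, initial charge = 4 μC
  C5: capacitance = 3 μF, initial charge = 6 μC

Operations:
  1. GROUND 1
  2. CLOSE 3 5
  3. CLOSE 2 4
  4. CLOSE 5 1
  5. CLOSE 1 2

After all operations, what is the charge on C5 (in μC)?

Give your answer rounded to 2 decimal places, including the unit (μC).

Initial: C1(6μF, Q=3μC, V=0.50V), C2(4μF, Q=18μC, V=4.50V), C3(6μF, Q=7μC, V=1.17V), C4(1μF, Q=4μC, V=4.00V), C5(3μF, Q=6μC, V=2.00V)
Op 1: GROUND 1: Q1=0; energy lost=0.750
Op 2: CLOSE 3-5: Q_total=13.00, C_total=9.00, V=1.44; Q3=8.67, Q5=4.33; dissipated=0.694
Op 3: CLOSE 2-4: Q_total=22.00, C_total=5.00, V=4.40; Q2=17.60, Q4=4.40; dissipated=0.100
Op 4: CLOSE 5-1: Q_total=4.33, C_total=9.00, V=0.48; Q5=1.44, Q1=2.89; dissipated=2.086
Op 5: CLOSE 1-2: Q_total=20.49, C_total=10.00, V=2.05; Q1=12.29, Q2=8.20; dissipated=18.426
Final charges: Q1=12.29, Q2=8.20, Q3=8.67, Q4=4.40, Q5=1.44

Answer: 1.44 μC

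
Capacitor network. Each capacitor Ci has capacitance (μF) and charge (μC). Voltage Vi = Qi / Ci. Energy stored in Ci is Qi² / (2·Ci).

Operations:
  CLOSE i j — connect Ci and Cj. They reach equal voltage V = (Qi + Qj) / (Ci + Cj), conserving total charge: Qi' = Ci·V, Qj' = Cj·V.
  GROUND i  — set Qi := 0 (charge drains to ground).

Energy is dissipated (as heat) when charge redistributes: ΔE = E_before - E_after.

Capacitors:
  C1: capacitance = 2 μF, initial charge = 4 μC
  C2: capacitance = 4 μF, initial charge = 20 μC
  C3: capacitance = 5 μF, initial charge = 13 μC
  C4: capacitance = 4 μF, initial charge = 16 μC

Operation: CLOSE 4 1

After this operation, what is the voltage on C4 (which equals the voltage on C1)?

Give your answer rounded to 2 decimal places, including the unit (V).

Initial: C1(2μF, Q=4μC, V=2.00V), C2(4μF, Q=20μC, V=5.00V), C3(5μF, Q=13μC, V=2.60V), C4(4μF, Q=16μC, V=4.00V)
Op 1: CLOSE 4-1: Q_total=20.00, C_total=6.00, V=3.33; Q4=13.33, Q1=6.67; dissipated=2.667

Answer: 3.33 V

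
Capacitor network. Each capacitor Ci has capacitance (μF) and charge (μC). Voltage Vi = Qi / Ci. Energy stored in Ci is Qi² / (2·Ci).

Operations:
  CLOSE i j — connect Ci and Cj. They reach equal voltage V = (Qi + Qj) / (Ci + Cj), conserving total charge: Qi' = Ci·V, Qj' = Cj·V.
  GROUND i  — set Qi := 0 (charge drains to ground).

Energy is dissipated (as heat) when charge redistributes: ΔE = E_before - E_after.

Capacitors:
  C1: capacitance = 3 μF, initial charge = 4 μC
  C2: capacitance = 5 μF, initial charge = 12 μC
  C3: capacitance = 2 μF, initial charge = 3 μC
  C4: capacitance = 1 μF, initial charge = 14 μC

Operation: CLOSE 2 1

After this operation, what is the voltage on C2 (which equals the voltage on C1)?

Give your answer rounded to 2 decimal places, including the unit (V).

Initial: C1(3μF, Q=4μC, V=1.33V), C2(5μF, Q=12μC, V=2.40V), C3(2μF, Q=3μC, V=1.50V), C4(1μF, Q=14μC, V=14.00V)
Op 1: CLOSE 2-1: Q_total=16.00, C_total=8.00, V=2.00; Q2=10.00, Q1=6.00; dissipated=1.067

Answer: 2.00 V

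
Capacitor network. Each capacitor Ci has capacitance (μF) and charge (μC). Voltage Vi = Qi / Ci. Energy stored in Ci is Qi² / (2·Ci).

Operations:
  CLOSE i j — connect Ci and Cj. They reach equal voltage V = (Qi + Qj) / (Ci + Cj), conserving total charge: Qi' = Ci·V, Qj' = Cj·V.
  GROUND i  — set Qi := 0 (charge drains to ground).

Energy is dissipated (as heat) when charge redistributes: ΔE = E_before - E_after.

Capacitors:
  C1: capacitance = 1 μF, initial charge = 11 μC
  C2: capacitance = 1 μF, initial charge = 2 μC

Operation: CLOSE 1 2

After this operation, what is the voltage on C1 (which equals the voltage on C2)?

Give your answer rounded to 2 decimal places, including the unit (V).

Initial: C1(1μF, Q=11μC, V=11.00V), C2(1μF, Q=2μC, V=2.00V)
Op 1: CLOSE 1-2: Q_total=13.00, C_total=2.00, V=6.50; Q1=6.50, Q2=6.50; dissipated=20.250

Answer: 6.50 V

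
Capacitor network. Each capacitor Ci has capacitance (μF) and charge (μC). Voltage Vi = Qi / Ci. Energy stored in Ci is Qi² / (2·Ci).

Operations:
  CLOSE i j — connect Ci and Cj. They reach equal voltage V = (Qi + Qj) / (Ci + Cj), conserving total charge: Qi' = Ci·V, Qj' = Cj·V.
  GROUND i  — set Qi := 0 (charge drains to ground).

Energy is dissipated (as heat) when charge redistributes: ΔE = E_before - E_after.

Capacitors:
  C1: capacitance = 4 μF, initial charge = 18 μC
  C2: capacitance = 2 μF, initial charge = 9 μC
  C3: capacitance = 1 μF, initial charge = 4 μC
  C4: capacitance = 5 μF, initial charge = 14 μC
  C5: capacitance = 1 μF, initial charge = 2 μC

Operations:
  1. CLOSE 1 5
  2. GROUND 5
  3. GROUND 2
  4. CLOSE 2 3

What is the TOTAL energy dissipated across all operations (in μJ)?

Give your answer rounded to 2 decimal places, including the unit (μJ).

Answer: 36.08 μJ

Derivation:
Initial: C1(4μF, Q=18μC, V=4.50V), C2(2μF, Q=9μC, V=4.50V), C3(1μF, Q=4μC, V=4.00V), C4(5μF, Q=14μC, V=2.80V), C5(1μF, Q=2μC, V=2.00V)
Op 1: CLOSE 1-5: Q_total=20.00, C_total=5.00, V=4.00; Q1=16.00, Q5=4.00; dissipated=2.500
Op 2: GROUND 5: Q5=0; energy lost=8.000
Op 3: GROUND 2: Q2=0; energy lost=20.250
Op 4: CLOSE 2-3: Q_total=4.00, C_total=3.00, V=1.33; Q2=2.67, Q3=1.33; dissipated=5.333
Total dissipated: 36.083 μJ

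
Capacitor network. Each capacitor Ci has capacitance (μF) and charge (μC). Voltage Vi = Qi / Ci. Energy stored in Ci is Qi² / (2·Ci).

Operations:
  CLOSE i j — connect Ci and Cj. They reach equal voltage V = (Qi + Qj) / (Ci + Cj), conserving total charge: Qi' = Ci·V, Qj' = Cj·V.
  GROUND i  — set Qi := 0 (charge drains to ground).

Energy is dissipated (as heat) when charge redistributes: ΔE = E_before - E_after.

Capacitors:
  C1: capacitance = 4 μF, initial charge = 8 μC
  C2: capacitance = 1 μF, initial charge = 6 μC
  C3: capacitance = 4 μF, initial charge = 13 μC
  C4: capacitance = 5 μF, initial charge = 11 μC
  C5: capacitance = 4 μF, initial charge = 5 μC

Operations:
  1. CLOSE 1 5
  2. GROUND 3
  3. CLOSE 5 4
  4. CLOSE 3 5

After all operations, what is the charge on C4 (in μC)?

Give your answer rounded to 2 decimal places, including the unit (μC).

Initial: C1(4μF, Q=8μC, V=2.00V), C2(1μF, Q=6μC, V=6.00V), C3(4μF, Q=13μC, V=3.25V), C4(5μF, Q=11μC, V=2.20V), C5(4μF, Q=5μC, V=1.25V)
Op 1: CLOSE 1-5: Q_total=13.00, C_total=8.00, V=1.62; Q1=6.50, Q5=6.50; dissipated=0.562
Op 2: GROUND 3: Q3=0; energy lost=21.125
Op 3: CLOSE 5-4: Q_total=17.50, C_total=9.00, V=1.94; Q5=7.78, Q4=9.72; dissipated=0.367
Op 4: CLOSE 3-5: Q_total=7.78, C_total=8.00, V=0.97; Q3=3.89, Q5=3.89; dissipated=3.781
Final charges: Q1=6.50, Q2=6.00, Q3=3.89, Q4=9.72, Q5=3.89

Answer: 9.72 μC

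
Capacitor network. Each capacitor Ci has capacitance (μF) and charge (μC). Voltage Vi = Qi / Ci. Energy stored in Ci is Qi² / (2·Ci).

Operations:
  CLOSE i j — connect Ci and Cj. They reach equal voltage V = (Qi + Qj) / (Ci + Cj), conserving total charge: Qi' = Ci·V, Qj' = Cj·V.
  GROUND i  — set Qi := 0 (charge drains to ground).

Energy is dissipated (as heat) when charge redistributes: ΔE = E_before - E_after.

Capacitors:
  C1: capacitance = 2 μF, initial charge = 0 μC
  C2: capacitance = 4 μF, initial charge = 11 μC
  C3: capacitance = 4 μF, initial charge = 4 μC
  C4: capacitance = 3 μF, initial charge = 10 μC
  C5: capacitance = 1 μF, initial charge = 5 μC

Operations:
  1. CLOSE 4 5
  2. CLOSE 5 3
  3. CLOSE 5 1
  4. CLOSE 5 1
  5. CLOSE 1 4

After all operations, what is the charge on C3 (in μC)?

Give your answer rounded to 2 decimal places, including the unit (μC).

Answer: 6.20 μC

Derivation:
Initial: C1(2μF, Q=0μC, V=0.00V), C2(4μF, Q=11μC, V=2.75V), C3(4μF, Q=4μC, V=1.00V), C4(3μF, Q=10μC, V=3.33V), C5(1μF, Q=5μC, V=5.00V)
Op 1: CLOSE 4-5: Q_total=15.00, C_total=4.00, V=3.75; Q4=11.25, Q5=3.75; dissipated=1.042
Op 2: CLOSE 5-3: Q_total=7.75, C_total=5.00, V=1.55; Q5=1.55, Q3=6.20; dissipated=3.025
Op 3: CLOSE 5-1: Q_total=1.55, C_total=3.00, V=0.52; Q5=0.52, Q1=1.03; dissipated=0.801
Op 4: CLOSE 5-1: Q_total=1.55, C_total=3.00, V=0.52; Q5=0.52, Q1=1.03; dissipated=0.000
Op 5: CLOSE 1-4: Q_total=12.28, C_total=5.00, V=2.46; Q1=4.91, Q4=7.37; dissipated=6.273
Final charges: Q1=4.91, Q2=11.00, Q3=6.20, Q4=7.37, Q5=0.52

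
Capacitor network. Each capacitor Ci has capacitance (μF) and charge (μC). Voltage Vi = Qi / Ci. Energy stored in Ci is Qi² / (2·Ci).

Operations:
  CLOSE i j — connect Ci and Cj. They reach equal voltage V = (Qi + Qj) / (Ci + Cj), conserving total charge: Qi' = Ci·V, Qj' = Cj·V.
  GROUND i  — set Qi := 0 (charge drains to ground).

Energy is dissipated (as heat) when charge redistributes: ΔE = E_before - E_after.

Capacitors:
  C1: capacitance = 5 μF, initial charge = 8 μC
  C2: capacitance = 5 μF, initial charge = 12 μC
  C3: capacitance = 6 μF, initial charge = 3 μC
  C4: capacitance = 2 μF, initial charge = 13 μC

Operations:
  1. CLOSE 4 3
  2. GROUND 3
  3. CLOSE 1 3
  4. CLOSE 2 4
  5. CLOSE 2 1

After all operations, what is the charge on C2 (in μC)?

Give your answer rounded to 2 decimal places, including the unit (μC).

Answer: 7.53 μC

Derivation:
Initial: C1(5μF, Q=8μC, V=1.60V), C2(5μF, Q=12μC, V=2.40V), C3(6μF, Q=3μC, V=0.50V), C4(2μF, Q=13μC, V=6.50V)
Op 1: CLOSE 4-3: Q_total=16.00, C_total=8.00, V=2.00; Q4=4.00, Q3=12.00; dissipated=27.000
Op 2: GROUND 3: Q3=0; energy lost=12.000
Op 3: CLOSE 1-3: Q_total=8.00, C_total=11.00, V=0.73; Q1=3.64, Q3=4.36; dissipated=3.491
Op 4: CLOSE 2-4: Q_total=16.00, C_total=7.00, V=2.29; Q2=11.43, Q4=4.57; dissipated=0.114
Op 5: CLOSE 2-1: Q_total=15.06, C_total=10.00, V=1.51; Q2=7.53, Q1=7.53; dissipated=3.036
Final charges: Q1=7.53, Q2=7.53, Q3=4.36, Q4=4.57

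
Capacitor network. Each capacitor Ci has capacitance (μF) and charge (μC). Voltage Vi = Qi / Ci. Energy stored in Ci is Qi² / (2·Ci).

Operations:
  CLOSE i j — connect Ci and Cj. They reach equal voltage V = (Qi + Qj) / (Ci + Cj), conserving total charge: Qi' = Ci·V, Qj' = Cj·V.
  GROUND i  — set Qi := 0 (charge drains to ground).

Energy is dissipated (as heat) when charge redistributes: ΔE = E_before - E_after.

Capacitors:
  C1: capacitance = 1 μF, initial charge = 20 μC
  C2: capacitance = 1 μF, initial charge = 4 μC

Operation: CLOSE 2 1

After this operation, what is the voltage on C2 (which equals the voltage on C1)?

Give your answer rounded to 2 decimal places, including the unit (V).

Initial: C1(1μF, Q=20μC, V=20.00V), C2(1μF, Q=4μC, V=4.00V)
Op 1: CLOSE 2-1: Q_total=24.00, C_total=2.00, V=12.00; Q2=12.00, Q1=12.00; dissipated=64.000

Answer: 12.00 V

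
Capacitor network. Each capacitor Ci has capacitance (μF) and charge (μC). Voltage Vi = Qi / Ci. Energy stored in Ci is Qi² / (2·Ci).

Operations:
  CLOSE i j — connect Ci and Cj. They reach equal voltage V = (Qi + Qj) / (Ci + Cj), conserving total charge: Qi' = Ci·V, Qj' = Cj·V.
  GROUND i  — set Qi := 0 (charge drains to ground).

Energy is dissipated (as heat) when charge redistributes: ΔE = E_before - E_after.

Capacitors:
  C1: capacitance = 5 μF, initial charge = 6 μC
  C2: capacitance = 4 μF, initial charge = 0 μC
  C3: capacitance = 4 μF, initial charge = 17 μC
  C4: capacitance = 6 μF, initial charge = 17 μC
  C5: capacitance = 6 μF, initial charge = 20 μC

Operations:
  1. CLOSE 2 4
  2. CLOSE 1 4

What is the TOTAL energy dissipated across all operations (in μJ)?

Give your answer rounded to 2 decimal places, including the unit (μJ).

Initial: C1(5μF, Q=6μC, V=1.20V), C2(4μF, Q=0μC, V=0.00V), C3(4μF, Q=17μC, V=4.25V), C4(6μF, Q=17μC, V=2.83V), C5(6μF, Q=20μC, V=3.33V)
Op 1: CLOSE 2-4: Q_total=17.00, C_total=10.00, V=1.70; Q2=6.80, Q4=10.20; dissipated=9.633
Op 2: CLOSE 1-4: Q_total=16.20, C_total=11.00, V=1.47; Q1=7.36, Q4=8.84; dissipated=0.341
Total dissipated: 9.974 μJ

Answer: 9.97 μJ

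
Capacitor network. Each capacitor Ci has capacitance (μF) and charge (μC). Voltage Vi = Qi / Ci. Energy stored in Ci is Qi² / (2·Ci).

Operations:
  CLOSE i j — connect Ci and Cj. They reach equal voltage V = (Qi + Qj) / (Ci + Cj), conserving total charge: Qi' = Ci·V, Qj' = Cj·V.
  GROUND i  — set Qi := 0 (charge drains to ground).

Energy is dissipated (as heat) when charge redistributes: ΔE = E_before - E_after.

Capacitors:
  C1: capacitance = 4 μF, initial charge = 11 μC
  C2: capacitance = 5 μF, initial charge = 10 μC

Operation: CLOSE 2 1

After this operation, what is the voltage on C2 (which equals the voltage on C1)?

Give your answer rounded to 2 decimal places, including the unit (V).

Answer: 2.33 V

Derivation:
Initial: C1(4μF, Q=11μC, V=2.75V), C2(5μF, Q=10μC, V=2.00V)
Op 1: CLOSE 2-1: Q_total=21.00, C_total=9.00, V=2.33; Q2=11.67, Q1=9.33; dissipated=0.625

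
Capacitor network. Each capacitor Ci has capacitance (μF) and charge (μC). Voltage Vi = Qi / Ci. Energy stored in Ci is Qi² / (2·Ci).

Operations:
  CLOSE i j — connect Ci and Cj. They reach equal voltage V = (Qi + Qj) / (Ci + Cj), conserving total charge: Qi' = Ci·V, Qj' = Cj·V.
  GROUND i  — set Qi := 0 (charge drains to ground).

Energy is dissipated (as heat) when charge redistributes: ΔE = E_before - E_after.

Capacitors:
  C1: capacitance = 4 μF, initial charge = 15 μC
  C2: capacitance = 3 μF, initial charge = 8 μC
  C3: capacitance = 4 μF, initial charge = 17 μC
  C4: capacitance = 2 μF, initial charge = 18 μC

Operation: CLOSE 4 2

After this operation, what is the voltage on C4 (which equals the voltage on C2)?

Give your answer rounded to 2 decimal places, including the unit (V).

Answer: 5.20 V

Derivation:
Initial: C1(4μF, Q=15μC, V=3.75V), C2(3μF, Q=8μC, V=2.67V), C3(4μF, Q=17μC, V=4.25V), C4(2μF, Q=18μC, V=9.00V)
Op 1: CLOSE 4-2: Q_total=26.00, C_total=5.00, V=5.20; Q4=10.40, Q2=15.60; dissipated=24.067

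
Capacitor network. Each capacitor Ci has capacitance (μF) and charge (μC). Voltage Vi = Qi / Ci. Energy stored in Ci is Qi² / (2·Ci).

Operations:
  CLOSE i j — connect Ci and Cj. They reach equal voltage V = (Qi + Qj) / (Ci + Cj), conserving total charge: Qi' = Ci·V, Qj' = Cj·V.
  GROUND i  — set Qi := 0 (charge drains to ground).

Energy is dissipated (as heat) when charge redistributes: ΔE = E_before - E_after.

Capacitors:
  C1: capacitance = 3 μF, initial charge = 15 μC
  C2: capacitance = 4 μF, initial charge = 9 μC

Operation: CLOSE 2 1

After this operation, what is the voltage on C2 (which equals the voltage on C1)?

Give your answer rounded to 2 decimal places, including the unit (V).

Initial: C1(3μF, Q=15μC, V=5.00V), C2(4μF, Q=9μC, V=2.25V)
Op 1: CLOSE 2-1: Q_total=24.00, C_total=7.00, V=3.43; Q2=13.71, Q1=10.29; dissipated=6.482

Answer: 3.43 V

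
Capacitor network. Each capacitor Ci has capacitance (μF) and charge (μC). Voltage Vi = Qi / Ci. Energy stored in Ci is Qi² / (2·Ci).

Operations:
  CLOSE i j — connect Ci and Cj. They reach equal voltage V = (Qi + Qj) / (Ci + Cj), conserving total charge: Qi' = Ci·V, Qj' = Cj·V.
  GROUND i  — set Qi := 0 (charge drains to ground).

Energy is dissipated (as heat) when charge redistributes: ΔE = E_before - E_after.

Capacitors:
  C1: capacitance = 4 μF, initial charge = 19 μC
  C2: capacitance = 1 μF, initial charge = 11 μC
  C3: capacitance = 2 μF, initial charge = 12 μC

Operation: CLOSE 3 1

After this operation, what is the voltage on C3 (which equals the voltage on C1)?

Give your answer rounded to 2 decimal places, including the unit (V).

Initial: C1(4μF, Q=19μC, V=4.75V), C2(1μF, Q=11μC, V=11.00V), C3(2μF, Q=12μC, V=6.00V)
Op 1: CLOSE 3-1: Q_total=31.00, C_total=6.00, V=5.17; Q3=10.33, Q1=20.67; dissipated=1.042

Answer: 5.17 V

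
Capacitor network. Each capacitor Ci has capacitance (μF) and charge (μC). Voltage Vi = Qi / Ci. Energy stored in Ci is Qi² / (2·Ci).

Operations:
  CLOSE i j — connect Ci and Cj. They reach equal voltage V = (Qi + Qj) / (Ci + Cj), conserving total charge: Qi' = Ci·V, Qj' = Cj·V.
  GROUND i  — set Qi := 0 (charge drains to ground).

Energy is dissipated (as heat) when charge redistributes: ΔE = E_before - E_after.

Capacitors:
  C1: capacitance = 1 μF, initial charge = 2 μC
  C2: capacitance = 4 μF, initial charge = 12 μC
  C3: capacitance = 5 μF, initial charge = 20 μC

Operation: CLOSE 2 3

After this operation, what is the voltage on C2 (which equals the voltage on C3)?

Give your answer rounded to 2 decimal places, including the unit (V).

Answer: 3.56 V

Derivation:
Initial: C1(1μF, Q=2μC, V=2.00V), C2(4μF, Q=12μC, V=3.00V), C3(5μF, Q=20μC, V=4.00V)
Op 1: CLOSE 2-3: Q_total=32.00, C_total=9.00, V=3.56; Q2=14.22, Q3=17.78; dissipated=1.111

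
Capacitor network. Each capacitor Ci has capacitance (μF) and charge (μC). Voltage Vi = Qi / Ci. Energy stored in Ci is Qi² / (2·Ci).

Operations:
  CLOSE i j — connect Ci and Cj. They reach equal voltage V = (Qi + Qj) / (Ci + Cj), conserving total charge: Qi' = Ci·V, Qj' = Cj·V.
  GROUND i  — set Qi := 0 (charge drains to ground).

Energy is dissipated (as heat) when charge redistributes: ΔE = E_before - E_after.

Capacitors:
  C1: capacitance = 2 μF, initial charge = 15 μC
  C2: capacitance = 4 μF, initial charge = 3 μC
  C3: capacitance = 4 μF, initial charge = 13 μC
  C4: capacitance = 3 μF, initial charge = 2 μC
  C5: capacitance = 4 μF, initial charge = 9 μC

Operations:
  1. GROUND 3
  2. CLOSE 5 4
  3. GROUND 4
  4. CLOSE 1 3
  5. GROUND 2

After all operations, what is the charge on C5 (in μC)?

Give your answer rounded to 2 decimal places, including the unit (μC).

Answer: 6.29 μC

Derivation:
Initial: C1(2μF, Q=15μC, V=7.50V), C2(4μF, Q=3μC, V=0.75V), C3(4μF, Q=13μC, V=3.25V), C4(3μF, Q=2μC, V=0.67V), C5(4μF, Q=9μC, V=2.25V)
Op 1: GROUND 3: Q3=0; energy lost=21.125
Op 2: CLOSE 5-4: Q_total=11.00, C_total=7.00, V=1.57; Q5=6.29, Q4=4.71; dissipated=2.149
Op 3: GROUND 4: Q4=0; energy lost=3.704
Op 4: CLOSE 1-3: Q_total=15.00, C_total=6.00, V=2.50; Q1=5.00, Q3=10.00; dissipated=37.500
Op 5: GROUND 2: Q2=0; energy lost=1.125
Final charges: Q1=5.00, Q2=0.00, Q3=10.00, Q4=0.00, Q5=6.29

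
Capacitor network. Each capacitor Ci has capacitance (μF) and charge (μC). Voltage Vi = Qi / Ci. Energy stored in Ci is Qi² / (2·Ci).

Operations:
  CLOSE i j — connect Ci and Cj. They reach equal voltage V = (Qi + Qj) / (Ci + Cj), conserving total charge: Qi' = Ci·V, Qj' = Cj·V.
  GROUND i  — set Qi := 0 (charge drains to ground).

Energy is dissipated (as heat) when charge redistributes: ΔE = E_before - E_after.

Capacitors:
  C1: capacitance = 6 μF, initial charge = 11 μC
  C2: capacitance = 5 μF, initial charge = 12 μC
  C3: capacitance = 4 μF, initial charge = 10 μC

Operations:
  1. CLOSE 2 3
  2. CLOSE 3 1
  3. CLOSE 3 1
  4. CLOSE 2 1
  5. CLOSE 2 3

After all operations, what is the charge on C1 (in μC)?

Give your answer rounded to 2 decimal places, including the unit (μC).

Answer: 13.47 μC

Derivation:
Initial: C1(6μF, Q=11μC, V=1.83V), C2(5μF, Q=12μC, V=2.40V), C3(4μF, Q=10μC, V=2.50V)
Op 1: CLOSE 2-3: Q_total=22.00, C_total=9.00, V=2.44; Q2=12.22, Q3=9.78; dissipated=0.011
Op 2: CLOSE 3-1: Q_total=20.78, C_total=10.00, V=2.08; Q3=8.31, Q1=12.47; dissipated=0.448
Op 3: CLOSE 3-1: Q_total=20.78, C_total=10.00, V=2.08; Q3=8.31, Q1=12.47; dissipated=0.000
Op 4: CLOSE 2-1: Q_total=24.69, C_total=11.00, V=2.24; Q2=11.22, Q1=13.47; dissipated=0.183
Op 5: CLOSE 2-3: Q_total=19.53, C_total=9.00, V=2.17; Q2=10.85, Q3=8.68; dissipated=0.031
Final charges: Q1=13.47, Q2=10.85, Q3=8.68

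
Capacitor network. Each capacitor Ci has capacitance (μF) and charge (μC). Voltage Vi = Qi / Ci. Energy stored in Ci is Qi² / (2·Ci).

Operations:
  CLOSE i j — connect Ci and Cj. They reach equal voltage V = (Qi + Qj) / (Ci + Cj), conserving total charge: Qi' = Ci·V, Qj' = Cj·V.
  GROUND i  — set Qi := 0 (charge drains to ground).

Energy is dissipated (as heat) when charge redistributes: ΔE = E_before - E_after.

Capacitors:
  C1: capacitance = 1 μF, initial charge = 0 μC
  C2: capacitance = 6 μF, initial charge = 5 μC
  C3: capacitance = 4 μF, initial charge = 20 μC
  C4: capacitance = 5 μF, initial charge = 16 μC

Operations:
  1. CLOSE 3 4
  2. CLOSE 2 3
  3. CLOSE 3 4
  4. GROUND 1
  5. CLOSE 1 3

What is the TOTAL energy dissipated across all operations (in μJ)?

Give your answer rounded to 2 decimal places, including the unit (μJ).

Answer: 23.63 μJ

Derivation:
Initial: C1(1μF, Q=0μC, V=0.00V), C2(6μF, Q=5μC, V=0.83V), C3(4μF, Q=20μC, V=5.00V), C4(5μF, Q=16μC, V=3.20V)
Op 1: CLOSE 3-4: Q_total=36.00, C_total=9.00, V=4.00; Q3=16.00, Q4=20.00; dissipated=3.600
Op 2: CLOSE 2-3: Q_total=21.00, C_total=10.00, V=2.10; Q2=12.60, Q3=8.40; dissipated=12.033
Op 3: CLOSE 3-4: Q_total=28.40, C_total=9.00, V=3.16; Q3=12.62, Q4=15.78; dissipated=4.011
Op 4: GROUND 1: Q1=0; energy lost=0.000
Op 5: CLOSE 1-3: Q_total=12.62, C_total=5.00, V=2.52; Q1=2.52, Q3=10.10; dissipated=3.983
Total dissipated: 23.627 μJ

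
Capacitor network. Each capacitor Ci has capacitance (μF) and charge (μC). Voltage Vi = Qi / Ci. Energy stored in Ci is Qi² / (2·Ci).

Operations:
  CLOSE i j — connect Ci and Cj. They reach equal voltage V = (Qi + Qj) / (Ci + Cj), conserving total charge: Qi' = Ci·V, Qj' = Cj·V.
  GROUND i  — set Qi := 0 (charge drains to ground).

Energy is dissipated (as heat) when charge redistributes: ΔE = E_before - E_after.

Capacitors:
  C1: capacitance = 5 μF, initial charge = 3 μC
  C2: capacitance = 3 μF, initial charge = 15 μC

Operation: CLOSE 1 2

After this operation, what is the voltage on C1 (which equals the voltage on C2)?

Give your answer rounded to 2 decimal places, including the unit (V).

Answer: 2.25 V

Derivation:
Initial: C1(5μF, Q=3μC, V=0.60V), C2(3μF, Q=15μC, V=5.00V)
Op 1: CLOSE 1-2: Q_total=18.00, C_total=8.00, V=2.25; Q1=11.25, Q2=6.75; dissipated=18.150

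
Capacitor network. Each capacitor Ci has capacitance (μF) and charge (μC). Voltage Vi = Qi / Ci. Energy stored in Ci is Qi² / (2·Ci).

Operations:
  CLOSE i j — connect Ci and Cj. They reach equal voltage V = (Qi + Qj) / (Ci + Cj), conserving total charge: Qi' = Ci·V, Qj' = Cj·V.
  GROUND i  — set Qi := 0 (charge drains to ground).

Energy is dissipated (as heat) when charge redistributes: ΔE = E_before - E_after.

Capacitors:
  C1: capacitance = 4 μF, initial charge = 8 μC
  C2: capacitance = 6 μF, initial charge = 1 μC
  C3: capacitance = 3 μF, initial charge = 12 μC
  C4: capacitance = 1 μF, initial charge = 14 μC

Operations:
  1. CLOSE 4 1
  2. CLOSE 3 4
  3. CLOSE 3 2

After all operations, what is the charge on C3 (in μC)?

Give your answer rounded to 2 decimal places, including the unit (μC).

Answer: 4.43 μC

Derivation:
Initial: C1(4μF, Q=8μC, V=2.00V), C2(6μF, Q=1μC, V=0.17V), C3(3μF, Q=12μC, V=4.00V), C4(1μF, Q=14μC, V=14.00V)
Op 1: CLOSE 4-1: Q_total=22.00, C_total=5.00, V=4.40; Q4=4.40, Q1=17.60; dissipated=57.600
Op 2: CLOSE 3-4: Q_total=16.40, C_total=4.00, V=4.10; Q3=12.30, Q4=4.10; dissipated=0.060
Op 3: CLOSE 3-2: Q_total=13.30, C_total=9.00, V=1.48; Q3=4.43, Q2=8.87; dissipated=15.471
Final charges: Q1=17.60, Q2=8.87, Q3=4.43, Q4=4.10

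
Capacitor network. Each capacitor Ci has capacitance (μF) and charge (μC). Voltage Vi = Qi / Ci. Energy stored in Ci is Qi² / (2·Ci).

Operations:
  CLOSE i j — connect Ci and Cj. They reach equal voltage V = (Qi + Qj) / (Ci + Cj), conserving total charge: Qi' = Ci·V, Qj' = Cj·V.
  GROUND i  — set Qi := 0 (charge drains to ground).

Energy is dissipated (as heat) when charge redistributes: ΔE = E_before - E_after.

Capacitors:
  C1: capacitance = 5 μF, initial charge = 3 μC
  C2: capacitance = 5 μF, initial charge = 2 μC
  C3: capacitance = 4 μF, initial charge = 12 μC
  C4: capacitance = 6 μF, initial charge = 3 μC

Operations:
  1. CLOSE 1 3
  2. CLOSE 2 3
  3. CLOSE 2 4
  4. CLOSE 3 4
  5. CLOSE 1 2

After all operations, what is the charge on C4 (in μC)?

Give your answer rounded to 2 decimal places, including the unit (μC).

Answer: 4.87 μC

Derivation:
Initial: C1(5μF, Q=3μC, V=0.60V), C2(5μF, Q=2μC, V=0.40V), C3(4μF, Q=12μC, V=3.00V), C4(6μF, Q=3μC, V=0.50V)
Op 1: CLOSE 1-3: Q_total=15.00, C_total=9.00, V=1.67; Q1=8.33, Q3=6.67; dissipated=6.400
Op 2: CLOSE 2-3: Q_total=8.67, C_total=9.00, V=0.96; Q2=4.81, Q3=3.85; dissipated=1.783
Op 3: CLOSE 2-4: Q_total=7.81, C_total=11.00, V=0.71; Q2=3.55, Q4=4.26; dissipated=0.292
Op 4: CLOSE 3-4: Q_total=8.11, C_total=10.00, V=0.81; Q3=3.25, Q4=4.87; dissipated=0.077
Op 5: CLOSE 1-2: Q_total=11.89, C_total=10.00, V=1.19; Q1=5.94, Q2=5.94; dissipated=1.143
Final charges: Q1=5.94, Q2=5.94, Q3=3.25, Q4=4.87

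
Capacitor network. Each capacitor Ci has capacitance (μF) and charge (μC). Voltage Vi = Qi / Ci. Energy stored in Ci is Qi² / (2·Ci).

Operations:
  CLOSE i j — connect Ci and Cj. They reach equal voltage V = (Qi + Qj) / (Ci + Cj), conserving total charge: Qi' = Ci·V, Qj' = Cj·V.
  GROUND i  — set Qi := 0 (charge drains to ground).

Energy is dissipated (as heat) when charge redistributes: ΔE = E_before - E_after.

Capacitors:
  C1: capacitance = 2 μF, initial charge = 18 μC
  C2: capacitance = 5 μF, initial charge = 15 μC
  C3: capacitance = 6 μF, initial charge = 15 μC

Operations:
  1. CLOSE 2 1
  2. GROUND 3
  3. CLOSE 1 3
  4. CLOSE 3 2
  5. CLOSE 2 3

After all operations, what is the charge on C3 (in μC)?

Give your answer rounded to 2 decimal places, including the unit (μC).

Initial: C1(2μF, Q=18μC, V=9.00V), C2(5μF, Q=15μC, V=3.00V), C3(6μF, Q=15μC, V=2.50V)
Op 1: CLOSE 2-1: Q_total=33.00, C_total=7.00, V=4.71; Q2=23.57, Q1=9.43; dissipated=25.714
Op 2: GROUND 3: Q3=0; energy lost=18.750
Op 3: CLOSE 1-3: Q_total=9.43, C_total=8.00, V=1.18; Q1=2.36, Q3=7.07; dissipated=16.668
Op 4: CLOSE 3-2: Q_total=30.64, C_total=11.00, V=2.79; Q3=16.71, Q2=13.93; dissipated=17.047
Op 5: CLOSE 2-3: Q_total=30.64, C_total=11.00, V=2.79; Q2=13.93, Q3=16.71; dissipated=0.000
Final charges: Q1=2.36, Q2=13.93, Q3=16.71

Answer: 16.71 μC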